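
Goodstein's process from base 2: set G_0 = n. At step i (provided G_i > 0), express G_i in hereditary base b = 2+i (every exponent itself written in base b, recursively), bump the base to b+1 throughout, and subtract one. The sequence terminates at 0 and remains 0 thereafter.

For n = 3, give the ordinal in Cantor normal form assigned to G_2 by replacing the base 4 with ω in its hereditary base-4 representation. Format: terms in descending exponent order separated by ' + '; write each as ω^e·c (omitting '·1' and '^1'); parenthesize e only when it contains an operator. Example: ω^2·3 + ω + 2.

3

step 0: 3 = 2 + 1; sub 3 for 2: 3 + 1; = 4; G_1 = 4−1 = 3
step 1: 3 = 3; sub 4 for 3: 4; = 4; G_2 = 4−1 = 3
step 2: 3 = 3; sub 5 for 4: 3; = 3; G_3 = 3−1 = 2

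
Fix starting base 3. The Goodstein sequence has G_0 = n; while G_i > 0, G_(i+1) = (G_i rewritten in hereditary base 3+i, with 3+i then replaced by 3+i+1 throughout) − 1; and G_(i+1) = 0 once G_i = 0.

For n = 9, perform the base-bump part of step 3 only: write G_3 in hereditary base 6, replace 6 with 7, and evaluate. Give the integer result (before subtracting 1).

G_0 = 9. HB_3(9) = 3^2. Bump = 16. G_1 = 15.
G_1 = 15. HB_4(15) = 3·4 + 3. Bump = 18. G_2 = 17.
G_2 = 17. HB_5(17) = 3·5 + 2. Bump = 20. G_3 = 19.

22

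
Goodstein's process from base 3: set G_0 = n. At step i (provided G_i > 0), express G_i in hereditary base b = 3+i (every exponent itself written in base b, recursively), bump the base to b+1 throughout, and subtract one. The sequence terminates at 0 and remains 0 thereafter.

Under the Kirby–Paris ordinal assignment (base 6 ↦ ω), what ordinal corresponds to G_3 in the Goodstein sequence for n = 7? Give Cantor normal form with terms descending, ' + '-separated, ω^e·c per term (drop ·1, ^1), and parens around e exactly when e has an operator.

step 0: 7 = 2·3 + 1; sub 4 for 3: 2·4 + 1; = 9; G_1 = 9−1 = 8
step 1: 8 = 2·4; sub 5 for 4: 2·5; = 10; G_2 = 10−1 = 9
step 2: 9 = 5 + 4; sub 6 for 5: 6 + 4; = 10; G_3 = 10−1 = 9
step 3: 9 = 6 + 3; sub 7 for 6: 7 + 3; = 10; G_4 = 10−1 = 9

ω + 3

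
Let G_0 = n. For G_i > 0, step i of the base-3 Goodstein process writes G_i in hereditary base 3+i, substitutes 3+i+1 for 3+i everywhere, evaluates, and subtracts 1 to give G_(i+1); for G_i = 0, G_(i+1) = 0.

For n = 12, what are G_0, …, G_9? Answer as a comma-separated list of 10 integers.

G_0 = 12. HB_3(12) = 3^2 + 3. Bump = 20. G_1 = 19.
G_1 = 19. HB_4(19) = 4^2 + 3. Bump = 28. G_2 = 27.
G_2 = 27. HB_5(27) = 5^2 + 2. Bump = 38. G_3 = 37.
G_3 = 37. HB_6(37) = 6^2 + 1. Bump = 50. G_4 = 49.
G_4 = 49. HB_7(49) = 7^2. Bump = 64. G_5 = 63.
G_5 = 63. HB_8(63) = 7·8 + 7. Bump = 70. G_6 = 69.
G_6 = 69. HB_9(69) = 7·9 + 6. Bump = 76. G_7 = 75.
G_7 = 75. HB_10(75) = 7·10 + 5. Bump = 82. G_8 = 81.
G_8 = 81. HB_11(81) = 7·11 + 4. Bump = 88. G_9 = 87.

12, 19, 27, 37, 49, 63, 69, 75, 81, 87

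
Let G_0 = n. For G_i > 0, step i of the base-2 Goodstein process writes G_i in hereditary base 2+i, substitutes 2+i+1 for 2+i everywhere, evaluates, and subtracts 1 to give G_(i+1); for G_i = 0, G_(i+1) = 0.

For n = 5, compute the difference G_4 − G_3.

308

base 2: 5 = 2^2 + 1; at 3: 3^3 + 1 = 28; next = 27
base 3: 27 = 3^3; at 4: 4^4 = 256; next = 255
base 4: 255 = 3·4^3 + 3·4^2 + 3·4 + 3; at 5: 3·5^3 + 3·5^2 + 3·5 + 3 = 468; next = 467
base 5: 467 = 3·5^3 + 3·5^2 + 3·5 + 2; at 6: 3·6^3 + 3·6^2 + 3·6 + 2 = 776; next = 775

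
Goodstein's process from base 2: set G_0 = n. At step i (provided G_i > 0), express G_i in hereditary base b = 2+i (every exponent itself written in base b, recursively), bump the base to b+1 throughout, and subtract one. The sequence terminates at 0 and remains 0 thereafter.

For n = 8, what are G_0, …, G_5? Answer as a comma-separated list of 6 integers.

8, 80, 553, 6310, 93395, 1647195

base 2: 8 = 2^(2 + 1); at 3: 3^(3 + 1) = 81; next = 80
base 3: 80 = 2·3^3 + 2·3^2 + 2·3 + 2; at 4: 2·4^4 + 2·4^2 + 2·4 + 2 = 554; next = 553
base 4: 553 = 2·4^4 + 2·4^2 + 2·4 + 1; at 5: 2·5^5 + 2·5^2 + 2·5 + 1 = 6311; next = 6310
base 5: 6310 = 2·5^5 + 2·5^2 + 2·5; at 6: 2·6^6 + 2·6^2 + 2·6 = 93396; next = 93395
base 6: 93395 = 2·6^6 + 2·6^2 + 6 + 5; at 7: 2·7^7 + 2·7^2 + 7 + 5 = 1647196; next = 1647195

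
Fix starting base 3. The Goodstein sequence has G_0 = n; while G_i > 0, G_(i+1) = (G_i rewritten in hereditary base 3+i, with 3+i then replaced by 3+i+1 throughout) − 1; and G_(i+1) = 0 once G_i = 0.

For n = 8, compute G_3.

base 3: 8 = 2·3 + 2; at 4: 2·4 + 2 = 10; next = 9
base 4: 9 = 2·4 + 1; at 5: 2·5 + 1 = 11; next = 10
base 5: 10 = 2·5; at 6: 2·6 = 12; next = 11

11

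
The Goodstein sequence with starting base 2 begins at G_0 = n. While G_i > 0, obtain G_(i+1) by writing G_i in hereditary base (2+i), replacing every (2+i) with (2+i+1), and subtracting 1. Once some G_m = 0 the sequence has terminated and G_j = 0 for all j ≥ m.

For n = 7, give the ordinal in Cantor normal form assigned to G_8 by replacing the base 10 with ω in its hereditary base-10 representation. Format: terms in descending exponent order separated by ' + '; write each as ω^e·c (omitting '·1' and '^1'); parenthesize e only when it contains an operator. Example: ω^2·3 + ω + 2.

G_0 = 7. HB_2(7) = 2^2 + 2 + 1. Bump = 31. G_1 = 30.
G_1 = 30. HB_3(30) = 3^3 + 3. Bump = 260. G_2 = 259.
G_2 = 259. HB_4(259) = 4^4 + 3. Bump = 3128. G_3 = 3127.
G_3 = 3127. HB_5(3127) = 5^5 + 2. Bump = 46658. G_4 = 46657.
G_4 = 46657. HB_6(46657) = 6^6 + 1. Bump = 823544. G_5 = 823543.
G_5 = 823543. HB_7(823543) = 7^7. Bump = 16777216. G_6 = 16777215.
G_6 = 16777215. HB_8(16777215) = 7·8^7 + 7·8^6 + 7·8^5 + 7·8^4 + 7·8^3 + 7·8^2 + 7·8 + 7. Bump = 37665880. G_7 = 37665879.
G_7 = 37665879. HB_9(37665879) = 7·9^7 + 7·9^6 + 7·9^5 + 7·9^4 + 7·9^3 + 7·9^2 + 7·9 + 6. Bump = 77777776. G_8 = 77777775.
G_8 = 77777775. HB_10(77777775) = 7·10^7 + 7·10^6 + 7·10^5 + 7·10^4 + 7·10^3 + 7·10^2 + 7·10 + 5. Bump = 150051214. G_9 = 150051213.

ω^7·7 + ω^6·7 + ω^5·7 + ω^4·7 + ω^3·7 + ω^2·7 + ω·7 + 5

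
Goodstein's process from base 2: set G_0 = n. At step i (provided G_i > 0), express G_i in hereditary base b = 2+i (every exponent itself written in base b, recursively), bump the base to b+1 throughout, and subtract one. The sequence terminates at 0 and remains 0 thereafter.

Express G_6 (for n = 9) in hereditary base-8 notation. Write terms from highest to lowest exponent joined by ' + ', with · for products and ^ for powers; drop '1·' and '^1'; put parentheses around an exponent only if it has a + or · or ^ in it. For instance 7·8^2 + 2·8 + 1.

3·8^8 + 3·8^3 + 3·8^2 + 2·8 + 7

base 2: 9 = 2^(2 + 1) + 1; at 3: 3^(3 + 1) + 1 = 82; next = 81
base 3: 81 = 3^(3 + 1); at 4: 4^(4 + 1) = 1024; next = 1023
base 4: 1023 = 3·4^4 + 3·4^3 + 3·4^2 + 3·4 + 3; at 5: 3·5^5 + 3·5^3 + 3·5^2 + 3·5 + 3 = 9843; next = 9842
base 5: 9842 = 3·5^5 + 3·5^3 + 3·5^2 + 3·5 + 2; at 6: 3·6^6 + 3·6^3 + 3·6^2 + 3·6 + 2 = 140744; next = 140743
base 6: 140743 = 3·6^6 + 3·6^3 + 3·6^2 + 3·6 + 1; at 7: 3·7^7 + 3·7^3 + 3·7^2 + 3·7 + 1 = 2471827; next = 2471826
base 7: 2471826 = 3·7^7 + 3·7^3 + 3·7^2 + 3·7; at 8: 3·8^8 + 3·8^3 + 3·8^2 + 3·8 = 50333400; next = 50333399
base 8: 50333399 = 3·8^8 + 3·8^3 + 3·8^2 + 2·8 + 7; at 9: 3·9^9 + 3·9^3 + 3·9^2 + 2·9 + 7 = 1162263922; next = 1162263921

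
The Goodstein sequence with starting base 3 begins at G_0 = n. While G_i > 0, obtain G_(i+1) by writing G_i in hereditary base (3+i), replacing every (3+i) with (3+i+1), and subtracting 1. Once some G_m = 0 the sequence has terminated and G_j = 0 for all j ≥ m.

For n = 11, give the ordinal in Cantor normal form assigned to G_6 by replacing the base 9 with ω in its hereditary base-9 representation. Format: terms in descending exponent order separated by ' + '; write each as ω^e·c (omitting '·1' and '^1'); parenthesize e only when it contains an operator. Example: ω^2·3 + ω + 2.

ω·5 + 2

G_0=11  [base 3] 3^2 + 2  →[3↦4]→  4^2 + 2 = 18  −1 ⇒ G_1=17
G_1=17  [base 4] 4^2 + 1  →[4↦5]→  5^2 + 1 = 26  −1 ⇒ G_2=25
G_2=25  [base 5] 5^2  →[5↦6]→  6^2 = 36  −1 ⇒ G_3=35
G_3=35  [base 6] 5·6 + 5  →[6↦7]→  5·7 + 5 = 40  −1 ⇒ G_4=39
G_4=39  [base 7] 5·7 + 4  →[7↦8]→  5·8 + 4 = 44  −1 ⇒ G_5=43
G_5=43  [base 8] 5·8 + 3  →[8↦9]→  5·9 + 3 = 48  −1 ⇒ G_6=47
G_6=47  [base 9] 5·9 + 2  →[9↦10]→  5·10 + 2 = 52  −1 ⇒ G_7=51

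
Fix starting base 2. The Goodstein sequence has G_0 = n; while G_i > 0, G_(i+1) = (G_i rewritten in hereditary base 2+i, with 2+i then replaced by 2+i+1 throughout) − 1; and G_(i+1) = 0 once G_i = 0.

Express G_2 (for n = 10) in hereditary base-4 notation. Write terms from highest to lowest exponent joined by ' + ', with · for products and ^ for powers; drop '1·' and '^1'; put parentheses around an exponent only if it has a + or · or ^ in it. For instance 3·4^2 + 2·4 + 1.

base 2: 10 = 2^(2 + 1) + 2; at 3: 3^(3 + 1) + 3 = 84; next = 83
base 3: 83 = 3^(3 + 1) + 2; at 4: 4^(4 + 1) + 2 = 1026; next = 1025
base 4: 1025 = 4^(4 + 1) + 1; at 5: 5^(5 + 1) + 1 = 15626; next = 15625

4^(4 + 1) + 1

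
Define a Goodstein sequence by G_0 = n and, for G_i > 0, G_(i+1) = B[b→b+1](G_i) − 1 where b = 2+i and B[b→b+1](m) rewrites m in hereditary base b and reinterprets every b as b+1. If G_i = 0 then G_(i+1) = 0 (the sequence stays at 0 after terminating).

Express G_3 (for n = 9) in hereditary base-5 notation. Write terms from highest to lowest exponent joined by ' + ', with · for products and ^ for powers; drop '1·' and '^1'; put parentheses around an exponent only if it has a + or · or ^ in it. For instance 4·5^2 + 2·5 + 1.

i=0: 9 = 2^(2 + 1) + 1 (b=2); 2→3: 3^(3 + 1) + 1 = 82; 82−1 = 81
i=1: 81 = 3^(3 + 1) (b=3); 3→4: 4^(4 + 1) = 1024; 1024−1 = 1023
i=2: 1023 = 3·4^4 + 3·4^3 + 3·4^2 + 3·4 + 3 (b=4); 4→5: 3·5^5 + 3·5^3 + 3·5^2 + 3·5 + 3 = 9843; 9843−1 = 9842
i=3: 9842 = 3·5^5 + 3·5^3 + 3·5^2 + 3·5 + 2 (b=5); 5→6: 3·6^6 + 3·6^3 + 3·6^2 + 3·6 + 2 = 140744; 140744−1 = 140743

3·5^5 + 3·5^3 + 3·5^2 + 3·5 + 2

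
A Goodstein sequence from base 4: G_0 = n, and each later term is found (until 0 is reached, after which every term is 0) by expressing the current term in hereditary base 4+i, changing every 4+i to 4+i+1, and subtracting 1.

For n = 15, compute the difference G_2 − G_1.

(0) 15|_4 = 3·4 + 3 ↦ 3·5 + 3|_5 = 18 ⇒ 17
(1) 17|_5 = 3·5 + 2 ↦ 3·6 + 2|_6 = 20 ⇒ 19

2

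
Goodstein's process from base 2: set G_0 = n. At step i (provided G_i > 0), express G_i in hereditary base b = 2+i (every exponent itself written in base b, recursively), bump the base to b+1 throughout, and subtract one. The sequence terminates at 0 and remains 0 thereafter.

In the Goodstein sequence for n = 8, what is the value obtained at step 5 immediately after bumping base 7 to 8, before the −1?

i=0: 8 = 2^(2 + 1) (b=2); 2→3: 3^(3 + 1) = 81; 81−1 = 80
i=1: 80 = 2·3^3 + 2·3^2 + 2·3 + 2 (b=3); 3→4: 2·4^4 + 2·4^2 + 2·4 + 2 = 554; 554−1 = 553
i=2: 553 = 2·4^4 + 2·4^2 + 2·4 + 1 (b=4); 4→5: 2·5^5 + 2·5^2 + 2·5 + 1 = 6311; 6311−1 = 6310
i=3: 6310 = 2·5^5 + 2·5^2 + 2·5 (b=5); 5→6: 2·6^6 + 2·6^2 + 2·6 = 93396; 93396−1 = 93395
i=4: 93395 = 2·6^6 + 2·6^2 + 6 + 5 (b=6); 6→7: 2·7^7 + 2·7^2 + 7 + 5 = 1647196; 1647196−1 = 1647195

33554572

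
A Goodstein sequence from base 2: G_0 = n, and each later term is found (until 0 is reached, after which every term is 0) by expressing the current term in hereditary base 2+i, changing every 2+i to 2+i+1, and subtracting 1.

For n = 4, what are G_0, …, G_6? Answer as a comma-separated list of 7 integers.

4, 26, 41, 60, 83, 109, 139

G_0 = 4. HB_2(4) = 2^2. Bump = 27. G_1 = 26.
G_1 = 26. HB_3(26) = 2·3^2 + 2·3 + 2. Bump = 42. G_2 = 41.
G_2 = 41. HB_4(41) = 2·4^2 + 2·4 + 1. Bump = 61. G_3 = 60.
G_3 = 60. HB_5(60) = 2·5^2 + 2·5. Bump = 84. G_4 = 83.
G_4 = 83. HB_6(83) = 2·6^2 + 6 + 5. Bump = 110. G_5 = 109.
G_5 = 109. HB_7(109) = 2·7^2 + 7 + 4. Bump = 140. G_6 = 139.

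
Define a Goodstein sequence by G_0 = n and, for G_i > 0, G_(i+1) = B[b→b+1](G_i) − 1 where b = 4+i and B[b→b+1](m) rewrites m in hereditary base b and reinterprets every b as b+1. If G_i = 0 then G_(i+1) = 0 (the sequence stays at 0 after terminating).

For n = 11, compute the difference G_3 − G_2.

1

11 —HB4→ 2·4 + 3 —bump→ 2·5 + 3 = 13 —(−1)→ 12
12 —HB5→ 2·5 + 2 —bump→ 2·6 + 2 = 14 —(−1)→ 13
13 —HB6→ 2·6 + 1 —bump→ 2·7 + 1 = 15 —(−1)→ 14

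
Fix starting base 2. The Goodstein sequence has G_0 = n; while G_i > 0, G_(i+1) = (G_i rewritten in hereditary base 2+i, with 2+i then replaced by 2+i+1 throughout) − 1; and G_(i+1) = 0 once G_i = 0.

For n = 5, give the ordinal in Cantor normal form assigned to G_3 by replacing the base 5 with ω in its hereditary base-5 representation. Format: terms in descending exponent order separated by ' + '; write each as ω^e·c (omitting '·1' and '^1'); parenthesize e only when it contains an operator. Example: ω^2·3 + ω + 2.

base 2: 5 = 2^2 + 1; at 3: 3^3 + 1 = 28; next = 27
base 3: 27 = 3^3; at 4: 4^4 = 256; next = 255
base 4: 255 = 3·4^3 + 3·4^2 + 3·4 + 3; at 5: 3·5^3 + 3·5^2 + 3·5 + 3 = 468; next = 467
base 5: 467 = 3·5^3 + 3·5^2 + 3·5 + 2; at 6: 3·6^3 + 3·6^2 + 3·6 + 2 = 776; next = 775

ω^3·3 + ω^2·3 + ω·3 + 2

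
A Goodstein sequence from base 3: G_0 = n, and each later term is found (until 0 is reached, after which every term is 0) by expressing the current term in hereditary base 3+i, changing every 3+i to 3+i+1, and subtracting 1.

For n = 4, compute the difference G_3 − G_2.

G_0=4  [base 3] 3 + 1  →[3↦4]→  4 + 1 = 5  −1 ⇒ G_1=4
G_1=4  [base 4] 4  →[4↦5]→  5 = 5  −1 ⇒ G_2=4
G_2=4  [base 5] 4  →[5↦6]→  4 = 4  −1 ⇒ G_3=3

-1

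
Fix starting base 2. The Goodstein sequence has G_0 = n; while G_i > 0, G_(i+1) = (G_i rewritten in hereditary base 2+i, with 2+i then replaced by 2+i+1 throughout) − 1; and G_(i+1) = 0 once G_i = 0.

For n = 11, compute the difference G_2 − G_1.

943

G_0=11  [base 2] 2^(2 + 1) + 2 + 1  →[2↦3]→  3^(3 + 1) + 3 + 1 = 85  −1 ⇒ G_1=84
G_1=84  [base 3] 3^(3 + 1) + 3  →[3↦4]→  4^(4 + 1) + 4 = 1028  −1 ⇒ G_2=1027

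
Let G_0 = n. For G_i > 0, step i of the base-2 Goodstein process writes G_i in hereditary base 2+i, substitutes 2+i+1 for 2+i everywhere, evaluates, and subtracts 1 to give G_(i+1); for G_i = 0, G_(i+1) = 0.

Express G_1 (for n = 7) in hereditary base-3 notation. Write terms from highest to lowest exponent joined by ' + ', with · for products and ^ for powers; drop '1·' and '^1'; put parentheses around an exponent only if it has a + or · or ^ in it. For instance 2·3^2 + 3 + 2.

(0) 7|_2 = 2^2 + 2 + 1 ↦ 3^3 + 3 + 1|_3 = 31 ⇒ 30
(1) 30|_3 = 3^3 + 3 ↦ 4^4 + 4|_4 = 260 ⇒ 259

3^3 + 3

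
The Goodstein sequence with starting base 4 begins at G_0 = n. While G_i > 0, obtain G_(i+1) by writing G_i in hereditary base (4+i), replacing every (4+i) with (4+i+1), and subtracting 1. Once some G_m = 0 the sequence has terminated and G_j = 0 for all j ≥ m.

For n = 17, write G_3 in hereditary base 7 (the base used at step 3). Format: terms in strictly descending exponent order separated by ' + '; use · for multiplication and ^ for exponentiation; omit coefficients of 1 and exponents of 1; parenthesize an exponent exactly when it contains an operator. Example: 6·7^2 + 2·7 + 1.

5·7 + 4

17 —HB4→ 4^2 + 1 —bump→ 5^2 + 1 = 26 —(−1)→ 25
25 —HB5→ 5^2 —bump→ 6^2 = 36 —(−1)→ 35
35 —HB6→ 5·6 + 5 —bump→ 5·7 + 5 = 40 —(−1)→ 39
39 —HB7→ 5·7 + 4 —bump→ 5·8 + 4 = 44 —(−1)→ 43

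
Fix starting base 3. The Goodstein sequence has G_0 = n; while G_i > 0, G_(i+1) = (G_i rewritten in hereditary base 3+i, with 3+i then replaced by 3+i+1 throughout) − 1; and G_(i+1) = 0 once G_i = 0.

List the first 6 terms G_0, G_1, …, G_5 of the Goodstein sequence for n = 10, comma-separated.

10, 16, 24, 27, 30, 33

step 0: 10 = 3^2 + 1; sub 4 for 3: 4^2 + 1; = 17; G_1 = 17−1 = 16
step 1: 16 = 4^2; sub 5 for 4: 5^2; = 25; G_2 = 25−1 = 24
step 2: 24 = 4·5 + 4; sub 6 for 5: 4·6 + 4; = 28; G_3 = 28−1 = 27
step 3: 27 = 4·6 + 3; sub 7 for 6: 4·7 + 3; = 31; G_4 = 31−1 = 30
step 4: 30 = 4·7 + 2; sub 8 for 7: 4·8 + 2; = 34; G_5 = 34−1 = 33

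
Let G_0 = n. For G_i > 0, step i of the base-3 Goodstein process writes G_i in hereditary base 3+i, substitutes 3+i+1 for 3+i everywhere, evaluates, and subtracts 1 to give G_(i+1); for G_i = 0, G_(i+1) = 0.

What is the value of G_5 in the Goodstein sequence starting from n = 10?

33

base 3: 10 = 3^2 + 1; at 4: 4^2 + 1 = 17; next = 16
base 4: 16 = 4^2; at 5: 5^2 = 25; next = 24
base 5: 24 = 4·5 + 4; at 6: 4·6 + 4 = 28; next = 27
base 6: 27 = 4·6 + 3; at 7: 4·7 + 3 = 31; next = 30
base 7: 30 = 4·7 + 2; at 8: 4·8 + 2 = 34; next = 33
base 8: 33 = 4·8 + 1; at 9: 4·9 + 1 = 37; next = 36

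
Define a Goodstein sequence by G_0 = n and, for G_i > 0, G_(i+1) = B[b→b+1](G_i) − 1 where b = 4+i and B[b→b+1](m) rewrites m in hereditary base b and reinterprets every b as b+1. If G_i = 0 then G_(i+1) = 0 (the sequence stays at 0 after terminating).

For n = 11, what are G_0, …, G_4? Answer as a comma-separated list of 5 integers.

(0) 11|_4 = 2·4 + 3 ↦ 2·5 + 3|_5 = 13 ⇒ 12
(1) 12|_5 = 2·5 + 2 ↦ 2·6 + 2|_6 = 14 ⇒ 13
(2) 13|_6 = 2·6 + 1 ↦ 2·7 + 1|_7 = 15 ⇒ 14
(3) 14|_7 = 2·7 ↦ 2·8|_8 = 16 ⇒ 15

11, 12, 13, 14, 15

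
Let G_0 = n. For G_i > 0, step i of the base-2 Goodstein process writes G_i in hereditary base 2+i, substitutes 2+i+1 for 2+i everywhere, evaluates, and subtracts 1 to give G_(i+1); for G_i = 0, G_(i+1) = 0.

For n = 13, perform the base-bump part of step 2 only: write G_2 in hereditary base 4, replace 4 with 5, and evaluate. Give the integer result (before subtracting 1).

16093

13 —HB2→ 2^(2 + 1) + 2^2 + 1 —bump→ 3^(3 + 1) + 3^3 + 1 = 109 —(−1)→ 108
108 —HB3→ 3^(3 + 1) + 3^3 —bump→ 4^(4 + 1) + 4^4 = 1280 —(−1)→ 1279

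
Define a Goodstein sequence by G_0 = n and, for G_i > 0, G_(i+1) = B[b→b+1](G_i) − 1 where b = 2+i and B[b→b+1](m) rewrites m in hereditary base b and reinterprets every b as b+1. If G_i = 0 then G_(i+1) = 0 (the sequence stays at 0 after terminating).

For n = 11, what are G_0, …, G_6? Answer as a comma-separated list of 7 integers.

11, 84, 1027, 15627, 279937, 5764801, 134217727

i=0: 11 = 2^(2 + 1) + 2 + 1 (b=2); 2→3: 3^(3 + 1) + 3 + 1 = 85; 85−1 = 84
i=1: 84 = 3^(3 + 1) + 3 (b=3); 3→4: 4^(4 + 1) + 4 = 1028; 1028−1 = 1027
i=2: 1027 = 4^(4 + 1) + 3 (b=4); 4→5: 5^(5 + 1) + 3 = 15628; 15628−1 = 15627
i=3: 15627 = 5^(5 + 1) + 2 (b=5); 5→6: 6^(6 + 1) + 2 = 279938; 279938−1 = 279937
i=4: 279937 = 6^(6 + 1) + 1 (b=6); 6→7: 7^(7 + 1) + 1 = 5764802; 5764802−1 = 5764801
i=5: 5764801 = 7^(7 + 1) (b=7); 7→8: 8^(8 + 1) = 134217728; 134217728−1 = 134217727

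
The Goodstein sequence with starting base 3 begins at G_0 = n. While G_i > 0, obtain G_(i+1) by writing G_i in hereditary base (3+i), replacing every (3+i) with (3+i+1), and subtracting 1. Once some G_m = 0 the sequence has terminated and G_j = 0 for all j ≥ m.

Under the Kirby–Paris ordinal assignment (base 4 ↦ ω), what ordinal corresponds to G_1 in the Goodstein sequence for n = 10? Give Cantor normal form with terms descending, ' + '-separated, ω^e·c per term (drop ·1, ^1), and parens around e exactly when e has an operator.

ω^2

(0) 10|_3 = 3^2 + 1 ↦ 4^2 + 1|_4 = 17 ⇒ 16
(1) 16|_4 = 4^2 ↦ 5^2|_5 = 25 ⇒ 24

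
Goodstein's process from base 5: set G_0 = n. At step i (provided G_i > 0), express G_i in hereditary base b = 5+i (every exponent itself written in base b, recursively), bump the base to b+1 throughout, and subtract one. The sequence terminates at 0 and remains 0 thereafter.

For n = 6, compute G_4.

step 0: 6 = 5 + 1; sub 6 for 5: 6 + 1; = 7; G_1 = 7−1 = 6
step 1: 6 = 6; sub 7 for 6: 7; = 7; G_2 = 7−1 = 6
step 2: 6 = 6; sub 8 for 7: 6; = 6; G_3 = 6−1 = 5
step 3: 5 = 5; sub 9 for 8: 5; = 5; G_4 = 5−1 = 4

4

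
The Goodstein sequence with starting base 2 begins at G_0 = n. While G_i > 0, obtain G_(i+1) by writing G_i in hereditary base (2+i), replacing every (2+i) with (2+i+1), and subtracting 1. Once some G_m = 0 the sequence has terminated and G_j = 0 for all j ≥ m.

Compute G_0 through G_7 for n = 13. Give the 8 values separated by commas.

13 —HB2→ 2^(2 + 1) + 2^2 + 1 —bump→ 3^(3 + 1) + 3^3 + 1 = 109 —(−1)→ 108
108 —HB3→ 3^(3 + 1) + 3^3 —bump→ 4^(4 + 1) + 4^4 = 1280 —(−1)→ 1279
1279 —HB4→ 4^(4 + 1) + 3·4^3 + 3·4^2 + 3·4 + 3 —bump→ 5^(5 + 1) + 3·5^3 + 3·5^2 + 3·5 + 3 = 16093 —(−1)→ 16092
16092 —HB5→ 5^(5 + 1) + 3·5^3 + 3·5^2 + 3·5 + 2 —bump→ 6^(6 + 1) + 3·6^3 + 3·6^2 + 3·6 + 2 = 280712 —(−1)→ 280711
280711 —HB6→ 6^(6 + 1) + 3·6^3 + 3·6^2 + 3·6 + 1 —bump→ 7^(7 + 1) + 3·7^3 + 3·7^2 + 3·7 + 1 = 5765999 —(−1)→ 5765998
5765998 —HB7→ 7^(7 + 1) + 3·7^3 + 3·7^2 + 3·7 —bump→ 8^(8 + 1) + 3·8^3 + 3·8^2 + 3·8 = 134219480 —(−1)→ 134219479
134219479 —HB8→ 8^(8 + 1) + 3·8^3 + 3·8^2 + 2·8 + 7 —bump→ 9^(9 + 1) + 3·9^3 + 3·9^2 + 2·9 + 7 = 3486786856 —(−1)→ 3486786855

13, 108, 1279, 16092, 280711, 5765998, 134219479, 3486786855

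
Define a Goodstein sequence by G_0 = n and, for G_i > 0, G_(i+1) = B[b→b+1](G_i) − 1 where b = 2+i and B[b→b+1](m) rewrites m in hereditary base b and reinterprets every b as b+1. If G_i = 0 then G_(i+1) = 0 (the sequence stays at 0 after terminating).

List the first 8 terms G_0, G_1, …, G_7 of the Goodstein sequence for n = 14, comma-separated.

G_0=14  [base 2] 2^(2 + 1) + 2^2 + 2  →[2↦3]→  3^(3 + 1) + 3^3 + 3 = 111  −1 ⇒ G_1=110
G_1=110  [base 3] 3^(3 + 1) + 3^3 + 2  →[3↦4]→  4^(4 + 1) + 4^4 + 2 = 1282  −1 ⇒ G_2=1281
G_2=1281  [base 4] 4^(4 + 1) + 4^4 + 1  →[4↦5]→  5^(5 + 1) + 5^5 + 1 = 18751  −1 ⇒ G_3=18750
G_3=18750  [base 5] 5^(5 + 1) + 5^5  →[5↦6]→  6^(6 + 1) + 6^6 = 326592  −1 ⇒ G_4=326591
G_4=326591  [base 6] 6^(6 + 1) + 5·6^5 + 5·6^4 + 5·6^3 + 5·6^2 + 5·6 + 5  →[6↦7]→  7^(7 + 1) + 5·7^5 + 5·7^4 + 5·7^3 + 5·7^2 + 5·7 + 5 = 5862841  −1 ⇒ G_5=5862840
G_5=5862840  [base 7] 7^(7 + 1) + 5·7^5 + 5·7^4 + 5·7^3 + 5·7^2 + 5·7 + 4  →[7↦8]→  8^(8 + 1) + 5·8^5 + 5·8^4 + 5·8^3 + 5·8^2 + 5·8 + 4 = 134404972  −1 ⇒ G_6=134404971
G_6=134404971  [base 8] 8^(8 + 1) + 5·8^5 + 5·8^4 + 5·8^3 + 5·8^2 + 5·8 + 3  →[8↦9]→  9^(9 + 1) + 5·9^5 + 5·9^4 + 5·9^3 + 5·9^2 + 5·9 + 3 = 3487116549  −1 ⇒ G_7=3487116548

14, 110, 1281, 18750, 326591, 5862840, 134404971, 3487116548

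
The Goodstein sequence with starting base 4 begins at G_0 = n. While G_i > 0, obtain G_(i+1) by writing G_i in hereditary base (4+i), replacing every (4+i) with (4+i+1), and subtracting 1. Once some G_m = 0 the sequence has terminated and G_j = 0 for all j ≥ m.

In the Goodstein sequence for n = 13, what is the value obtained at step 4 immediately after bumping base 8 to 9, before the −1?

[0] 13 ≡ 3·4 + 1 (base 4). Lift 5: 16. −1: 15.
[1] 15 ≡ 3·5 (base 5). Lift 6: 18. −1: 17.
[2] 17 ≡ 2·6 + 5 (base 6). Lift 7: 19. −1: 18.
[3] 18 ≡ 2·7 + 4 (base 7). Lift 8: 20. −1: 19.
[4] 19 ≡ 2·8 + 3 (base 8). Lift 9: 21. −1: 20.

21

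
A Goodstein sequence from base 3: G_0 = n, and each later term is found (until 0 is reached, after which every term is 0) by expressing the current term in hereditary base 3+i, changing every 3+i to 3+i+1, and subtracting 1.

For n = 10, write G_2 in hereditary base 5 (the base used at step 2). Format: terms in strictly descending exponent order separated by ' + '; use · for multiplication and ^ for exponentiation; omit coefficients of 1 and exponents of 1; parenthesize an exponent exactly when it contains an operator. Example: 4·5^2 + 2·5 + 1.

(0) 10|_3 = 3^2 + 1 ↦ 4^2 + 1|_4 = 17 ⇒ 16
(1) 16|_4 = 4^2 ↦ 5^2|_5 = 25 ⇒ 24
(2) 24|_5 = 4·5 + 4 ↦ 4·6 + 4|_6 = 28 ⇒ 27

4·5 + 4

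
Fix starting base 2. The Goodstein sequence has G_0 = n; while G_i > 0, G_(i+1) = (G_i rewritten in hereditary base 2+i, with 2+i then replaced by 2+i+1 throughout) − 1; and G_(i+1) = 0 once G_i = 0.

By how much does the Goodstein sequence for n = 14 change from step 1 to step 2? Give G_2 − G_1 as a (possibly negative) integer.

1171

i=0: 14 = 2^(2 + 1) + 2^2 + 2 (b=2); 2→3: 3^(3 + 1) + 3^3 + 3 = 111; 111−1 = 110
i=1: 110 = 3^(3 + 1) + 3^3 + 2 (b=3); 3→4: 4^(4 + 1) + 4^4 + 2 = 1282; 1282−1 = 1281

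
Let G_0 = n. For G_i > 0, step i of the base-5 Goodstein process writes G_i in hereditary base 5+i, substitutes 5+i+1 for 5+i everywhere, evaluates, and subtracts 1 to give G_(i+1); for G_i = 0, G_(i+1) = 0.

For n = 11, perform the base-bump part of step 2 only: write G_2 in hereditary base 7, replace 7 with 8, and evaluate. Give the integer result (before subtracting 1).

[0] 11 ≡ 2·5 + 1 (base 5). Lift 6: 13. −1: 12.
[1] 12 ≡ 2·6 (base 6). Lift 7: 14. −1: 13.
[2] 13 ≡ 7 + 6 (base 7). Lift 8: 14. −1: 13.

14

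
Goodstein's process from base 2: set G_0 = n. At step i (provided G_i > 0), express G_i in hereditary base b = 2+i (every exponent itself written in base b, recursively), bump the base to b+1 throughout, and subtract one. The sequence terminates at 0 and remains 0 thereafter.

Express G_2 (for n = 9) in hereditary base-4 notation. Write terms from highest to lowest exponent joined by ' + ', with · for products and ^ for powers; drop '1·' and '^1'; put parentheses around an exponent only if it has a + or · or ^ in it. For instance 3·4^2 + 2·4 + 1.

3·4^4 + 3·4^3 + 3·4^2 + 3·4 + 3

[0] 9 ≡ 2^(2 + 1) + 1 (base 2). Lift 3: 82. −1: 81.
[1] 81 ≡ 3^(3 + 1) (base 3). Lift 4: 1024. −1: 1023.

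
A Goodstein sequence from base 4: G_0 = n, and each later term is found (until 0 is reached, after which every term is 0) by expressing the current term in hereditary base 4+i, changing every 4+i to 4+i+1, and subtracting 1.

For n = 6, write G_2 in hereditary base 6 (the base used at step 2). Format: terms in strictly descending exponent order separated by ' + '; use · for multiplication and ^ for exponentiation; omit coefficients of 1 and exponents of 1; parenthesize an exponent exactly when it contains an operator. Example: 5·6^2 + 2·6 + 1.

6

base 4: 6 = 4 + 2; at 5: 5 + 2 = 7; next = 6
base 5: 6 = 5 + 1; at 6: 6 + 1 = 7; next = 6
base 6: 6 = 6; at 7: 7 = 7; next = 6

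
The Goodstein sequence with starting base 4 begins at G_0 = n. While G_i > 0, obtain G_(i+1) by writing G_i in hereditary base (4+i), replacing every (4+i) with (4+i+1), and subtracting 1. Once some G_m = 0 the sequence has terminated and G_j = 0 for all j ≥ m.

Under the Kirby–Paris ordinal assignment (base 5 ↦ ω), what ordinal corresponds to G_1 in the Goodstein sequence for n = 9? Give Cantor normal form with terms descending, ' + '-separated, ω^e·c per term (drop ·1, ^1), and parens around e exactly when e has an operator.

ω·2

9 —HB4→ 2·4 + 1 —bump→ 2·5 + 1 = 11 —(−1)→ 10
10 —HB5→ 2·5 —bump→ 2·6 = 12 —(−1)→ 11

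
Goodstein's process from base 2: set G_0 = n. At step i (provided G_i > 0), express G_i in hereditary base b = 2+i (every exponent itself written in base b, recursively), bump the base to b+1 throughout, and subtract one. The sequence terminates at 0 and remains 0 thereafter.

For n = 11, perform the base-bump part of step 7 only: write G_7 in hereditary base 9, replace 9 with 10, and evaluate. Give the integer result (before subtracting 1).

G_0=11  [base 2] 2^(2 + 1) + 2 + 1  →[2↦3]→  3^(3 + 1) + 3 + 1 = 85  −1 ⇒ G_1=84
G_1=84  [base 3] 3^(3 + 1) + 3  →[3↦4]→  4^(4 + 1) + 4 = 1028  −1 ⇒ G_2=1027
G_2=1027  [base 4] 4^(4 + 1) + 3  →[4↦5]→  5^(5 + 1) + 3 = 15628  −1 ⇒ G_3=15627
G_3=15627  [base 5] 5^(5 + 1) + 2  →[5↦6]→  6^(6 + 1) + 2 = 279938  −1 ⇒ G_4=279937
G_4=279937  [base 6] 6^(6 + 1) + 1  →[6↦7]→  7^(7 + 1) + 1 = 5764802  −1 ⇒ G_5=5764801
G_5=5764801  [base 7] 7^(7 + 1)  →[7↦8]→  8^(8 + 1) = 134217728  −1 ⇒ G_6=134217727
G_6=134217727  [base 8] 7·8^8 + 7·8^7 + 7·8^6 + 7·8^5 + 7·8^4 + 7·8^3 + 7·8^2 + 7·8 + 7  →[8↦9]→  7·9^9 + 7·9^7 + 7·9^6 + 7·9^5 + 7·9^4 + 7·9^3 + 7·9^2 + 7·9 + 7 = 2749609303  −1 ⇒ G_7=2749609302
G_7=2749609302  [base 9] 7·9^9 + 7·9^7 + 7·9^6 + 7·9^5 + 7·9^4 + 7·9^3 + 7·9^2 + 7·9 + 6  →[9↦10]→  7·10^10 + 7·10^7 + 7·10^6 + 7·10^5 + 7·10^4 + 7·10^3 + 7·10^2 + 7·10 + 6 = 70077777776  −1 ⇒ G_8=70077777775

70077777776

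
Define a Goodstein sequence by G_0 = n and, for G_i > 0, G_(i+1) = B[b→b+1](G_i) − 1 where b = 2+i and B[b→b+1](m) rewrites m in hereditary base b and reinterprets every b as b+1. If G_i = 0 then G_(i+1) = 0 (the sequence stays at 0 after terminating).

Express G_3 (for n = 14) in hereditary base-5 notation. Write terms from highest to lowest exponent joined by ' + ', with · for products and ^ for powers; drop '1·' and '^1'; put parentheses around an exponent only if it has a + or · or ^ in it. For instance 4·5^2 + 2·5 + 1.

base 2: 14 = 2^(2 + 1) + 2^2 + 2; at 3: 3^(3 + 1) + 3^3 + 3 = 111; next = 110
base 3: 110 = 3^(3 + 1) + 3^3 + 2; at 4: 4^(4 + 1) + 4^4 + 2 = 1282; next = 1281
base 4: 1281 = 4^(4 + 1) + 4^4 + 1; at 5: 5^(5 + 1) + 5^5 + 1 = 18751; next = 18750
base 5: 18750 = 5^(5 + 1) + 5^5; at 6: 6^(6 + 1) + 6^6 = 326592; next = 326591

5^(5 + 1) + 5^5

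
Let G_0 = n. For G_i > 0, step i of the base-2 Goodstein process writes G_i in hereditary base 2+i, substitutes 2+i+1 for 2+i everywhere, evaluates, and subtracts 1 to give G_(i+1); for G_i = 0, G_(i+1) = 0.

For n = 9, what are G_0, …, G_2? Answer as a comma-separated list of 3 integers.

i=0: 9 = 2^(2 + 1) + 1 (b=2); 2→3: 3^(3 + 1) + 1 = 82; 82−1 = 81
i=1: 81 = 3^(3 + 1) (b=3); 3→4: 4^(4 + 1) = 1024; 1024−1 = 1023

9, 81, 1023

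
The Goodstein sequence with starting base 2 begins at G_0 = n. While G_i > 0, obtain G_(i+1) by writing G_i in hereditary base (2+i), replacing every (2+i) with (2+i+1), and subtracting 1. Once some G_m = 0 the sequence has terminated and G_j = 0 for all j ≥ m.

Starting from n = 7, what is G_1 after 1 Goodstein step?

30

step 0: 7 = 2^2 + 2 + 1; sub 3 for 2: 3^3 + 3 + 1; = 31; G_1 = 31−1 = 30
step 1: 30 = 3^3 + 3; sub 4 for 3: 4^4 + 4; = 260; G_2 = 260−1 = 259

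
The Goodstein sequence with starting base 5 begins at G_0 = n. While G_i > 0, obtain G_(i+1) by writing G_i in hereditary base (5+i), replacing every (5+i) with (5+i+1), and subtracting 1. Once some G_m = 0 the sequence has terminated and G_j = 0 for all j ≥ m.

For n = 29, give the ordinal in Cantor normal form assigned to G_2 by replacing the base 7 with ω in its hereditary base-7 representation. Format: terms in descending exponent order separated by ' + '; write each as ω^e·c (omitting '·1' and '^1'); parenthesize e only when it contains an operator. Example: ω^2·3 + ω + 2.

G_0=29  [base 5] 5^2 + 4  →[5↦6]→  6^2 + 4 = 40  −1 ⇒ G_1=39
G_1=39  [base 6] 6^2 + 3  →[6↦7]→  7^2 + 3 = 52  −1 ⇒ G_2=51
G_2=51  [base 7] 7^2 + 2  →[7↦8]→  8^2 + 2 = 66  −1 ⇒ G_3=65

ω^2 + 2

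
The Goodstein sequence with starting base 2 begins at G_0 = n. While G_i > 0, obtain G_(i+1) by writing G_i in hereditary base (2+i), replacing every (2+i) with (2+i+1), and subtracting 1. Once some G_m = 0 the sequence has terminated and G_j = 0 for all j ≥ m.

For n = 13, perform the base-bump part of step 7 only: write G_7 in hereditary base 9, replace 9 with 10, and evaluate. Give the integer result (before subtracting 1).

13 —HB2→ 2^(2 + 1) + 2^2 + 1 —bump→ 3^(3 + 1) + 3^3 + 1 = 109 —(−1)→ 108
108 —HB3→ 3^(3 + 1) + 3^3 —bump→ 4^(4 + 1) + 4^4 = 1280 —(−1)→ 1279
1279 —HB4→ 4^(4 + 1) + 3·4^3 + 3·4^2 + 3·4 + 3 —bump→ 5^(5 + 1) + 3·5^3 + 3·5^2 + 3·5 + 3 = 16093 —(−1)→ 16092
16092 —HB5→ 5^(5 + 1) + 3·5^3 + 3·5^2 + 3·5 + 2 —bump→ 6^(6 + 1) + 3·6^3 + 3·6^2 + 3·6 + 2 = 280712 —(−1)→ 280711
280711 —HB6→ 6^(6 + 1) + 3·6^3 + 3·6^2 + 3·6 + 1 —bump→ 7^(7 + 1) + 3·7^3 + 3·7^2 + 3·7 + 1 = 5765999 —(−1)→ 5765998
5765998 —HB7→ 7^(7 + 1) + 3·7^3 + 3·7^2 + 3·7 —bump→ 8^(8 + 1) + 3·8^3 + 3·8^2 + 3·8 = 134219480 —(−1)→ 134219479
134219479 —HB8→ 8^(8 + 1) + 3·8^3 + 3·8^2 + 2·8 + 7 —bump→ 9^(9 + 1) + 3·9^3 + 3·9^2 + 2·9 + 7 = 3486786856 —(−1)→ 3486786855
3486786855 —HB9→ 9^(9 + 1) + 3·9^3 + 3·9^2 + 2·9 + 6 —bump→ 10^(10 + 1) + 3·10^3 + 3·10^2 + 2·10 + 6 = 100000003326 —(−1)→ 100000003325

100000003326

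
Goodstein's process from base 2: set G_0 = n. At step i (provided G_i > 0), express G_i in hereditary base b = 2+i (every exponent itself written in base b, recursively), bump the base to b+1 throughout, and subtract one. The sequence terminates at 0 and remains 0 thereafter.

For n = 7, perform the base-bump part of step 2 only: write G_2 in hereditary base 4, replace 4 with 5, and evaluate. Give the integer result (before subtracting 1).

base 2: 7 = 2^2 + 2 + 1; at 3: 3^3 + 3 + 1 = 31; next = 30
base 3: 30 = 3^3 + 3; at 4: 4^4 + 4 = 260; next = 259
base 4: 259 = 4^4 + 3; at 5: 5^5 + 3 = 3128; next = 3127

3128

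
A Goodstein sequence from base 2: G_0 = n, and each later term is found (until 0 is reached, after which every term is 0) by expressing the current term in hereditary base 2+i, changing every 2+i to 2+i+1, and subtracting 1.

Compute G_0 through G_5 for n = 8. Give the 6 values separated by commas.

8, 80, 553, 6310, 93395, 1647195

[0] 8 ≡ 2^(2 + 1) (base 2). Lift 3: 81. −1: 80.
[1] 80 ≡ 2·3^3 + 2·3^2 + 2·3 + 2 (base 3). Lift 4: 554. −1: 553.
[2] 553 ≡ 2·4^4 + 2·4^2 + 2·4 + 1 (base 4). Lift 5: 6311. −1: 6310.
[3] 6310 ≡ 2·5^5 + 2·5^2 + 2·5 (base 5). Lift 6: 93396. −1: 93395.
[4] 93395 ≡ 2·6^6 + 2·6^2 + 6 + 5 (base 6). Lift 7: 1647196. −1: 1647195.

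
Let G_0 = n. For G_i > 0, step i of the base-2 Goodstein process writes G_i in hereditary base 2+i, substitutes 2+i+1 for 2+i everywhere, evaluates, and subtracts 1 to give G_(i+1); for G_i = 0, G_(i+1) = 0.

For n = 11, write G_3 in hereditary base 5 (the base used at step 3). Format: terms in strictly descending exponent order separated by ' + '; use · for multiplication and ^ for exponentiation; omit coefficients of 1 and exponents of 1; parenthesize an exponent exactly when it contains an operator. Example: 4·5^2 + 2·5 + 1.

(0) 11|_2 = 2^(2 + 1) + 2 + 1 ↦ 3^(3 + 1) + 3 + 1|_3 = 85 ⇒ 84
(1) 84|_3 = 3^(3 + 1) + 3 ↦ 4^(4 + 1) + 4|_4 = 1028 ⇒ 1027
(2) 1027|_4 = 4^(4 + 1) + 3 ↦ 5^(5 + 1) + 3|_5 = 15628 ⇒ 15627
(3) 15627|_5 = 5^(5 + 1) + 2 ↦ 6^(6 + 1) + 2|_6 = 279938 ⇒ 279937

5^(5 + 1) + 2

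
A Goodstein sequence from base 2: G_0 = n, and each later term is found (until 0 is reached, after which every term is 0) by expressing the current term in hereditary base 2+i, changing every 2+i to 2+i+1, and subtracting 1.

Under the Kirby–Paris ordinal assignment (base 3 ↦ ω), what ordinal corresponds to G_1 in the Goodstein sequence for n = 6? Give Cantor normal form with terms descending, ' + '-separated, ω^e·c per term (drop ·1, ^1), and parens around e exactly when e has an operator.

ω^ω + 2

G_0=6  [base 2] 2^2 + 2  →[2↦3]→  3^3 + 3 = 30  −1 ⇒ G_1=29
G_1=29  [base 3] 3^3 + 2  →[3↦4]→  4^4 + 2 = 258  −1 ⇒ G_2=257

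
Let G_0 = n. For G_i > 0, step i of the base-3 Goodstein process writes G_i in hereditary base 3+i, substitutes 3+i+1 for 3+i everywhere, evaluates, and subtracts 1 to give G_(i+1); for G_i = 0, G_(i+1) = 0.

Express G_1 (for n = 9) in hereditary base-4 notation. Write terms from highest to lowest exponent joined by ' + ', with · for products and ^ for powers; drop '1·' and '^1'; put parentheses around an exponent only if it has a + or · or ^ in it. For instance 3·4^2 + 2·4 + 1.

G_0 = 9. HB_3(9) = 3^2. Bump = 16. G_1 = 15.
G_1 = 15. HB_4(15) = 3·4 + 3. Bump = 18. G_2 = 17.

3·4 + 3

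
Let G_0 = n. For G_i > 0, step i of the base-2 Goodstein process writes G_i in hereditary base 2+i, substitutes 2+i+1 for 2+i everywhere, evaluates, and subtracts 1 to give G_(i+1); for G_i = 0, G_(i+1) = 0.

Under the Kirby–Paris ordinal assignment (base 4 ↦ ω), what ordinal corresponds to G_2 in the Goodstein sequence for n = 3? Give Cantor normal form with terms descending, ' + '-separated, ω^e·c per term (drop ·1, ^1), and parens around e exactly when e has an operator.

[0] 3 ≡ 2 + 1 (base 2). Lift 3: 4. −1: 3.
[1] 3 ≡ 3 (base 3). Lift 4: 4. −1: 3.

3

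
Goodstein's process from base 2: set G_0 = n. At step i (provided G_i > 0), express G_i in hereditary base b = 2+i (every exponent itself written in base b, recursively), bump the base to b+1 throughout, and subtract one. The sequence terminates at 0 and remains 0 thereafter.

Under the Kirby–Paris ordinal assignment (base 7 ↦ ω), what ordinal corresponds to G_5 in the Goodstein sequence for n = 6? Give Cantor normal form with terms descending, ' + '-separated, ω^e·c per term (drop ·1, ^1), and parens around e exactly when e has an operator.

6 —HB2→ 2^2 + 2 —bump→ 3^3 + 3 = 30 —(−1)→ 29
29 —HB3→ 3^3 + 2 —bump→ 4^4 + 2 = 258 —(−1)→ 257
257 —HB4→ 4^4 + 1 —bump→ 5^5 + 1 = 3126 —(−1)→ 3125
3125 —HB5→ 5^5 —bump→ 6^6 = 46656 —(−1)→ 46655
46655 —HB6→ 5·6^5 + 5·6^4 + 5·6^3 + 5·6^2 + 5·6 + 5 —bump→ 5·7^5 + 5·7^4 + 5·7^3 + 5·7^2 + 5·7 + 5 = 98040 —(−1)→ 98039
98039 —HB7→ 5·7^5 + 5·7^4 + 5·7^3 + 5·7^2 + 5·7 + 4 —bump→ 5·8^5 + 5·8^4 + 5·8^3 + 5·8^2 + 5·8 + 4 = 187244 —(−1)→ 187243

ω^5·5 + ω^4·5 + ω^3·5 + ω^2·5 + ω·5 + 4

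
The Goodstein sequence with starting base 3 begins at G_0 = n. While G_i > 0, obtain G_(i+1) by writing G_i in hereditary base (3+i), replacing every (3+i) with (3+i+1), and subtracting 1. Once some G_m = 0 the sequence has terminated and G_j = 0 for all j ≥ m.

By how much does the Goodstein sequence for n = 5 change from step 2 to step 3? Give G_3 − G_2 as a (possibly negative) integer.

0

5 —HB3→ 3 + 2 —bump→ 4 + 2 = 6 —(−1)→ 5
5 —HB4→ 4 + 1 —bump→ 5 + 1 = 6 —(−1)→ 5
5 —HB5→ 5 —bump→ 6 = 6 —(−1)→ 5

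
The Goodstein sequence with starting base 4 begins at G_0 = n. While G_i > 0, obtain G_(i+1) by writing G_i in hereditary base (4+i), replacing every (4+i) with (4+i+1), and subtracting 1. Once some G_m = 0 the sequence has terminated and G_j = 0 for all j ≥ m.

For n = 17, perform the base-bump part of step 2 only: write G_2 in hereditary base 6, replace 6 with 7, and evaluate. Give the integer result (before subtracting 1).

G_0=17  [base 4] 4^2 + 1  →[4↦5]→  5^2 + 1 = 26  −1 ⇒ G_1=25
G_1=25  [base 5] 5^2  →[5↦6]→  6^2 = 36  −1 ⇒ G_2=35
G_2=35  [base 6] 5·6 + 5  →[6↦7]→  5·7 + 5 = 40  −1 ⇒ G_3=39

40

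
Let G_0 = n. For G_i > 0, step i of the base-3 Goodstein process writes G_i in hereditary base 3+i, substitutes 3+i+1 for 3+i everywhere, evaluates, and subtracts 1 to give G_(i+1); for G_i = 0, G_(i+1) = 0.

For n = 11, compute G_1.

G_0=11  [base 3] 3^2 + 2  →[3↦4]→  4^2 + 2 = 18  −1 ⇒ G_1=17
G_1=17  [base 4] 4^2 + 1  →[4↦5]→  5^2 + 1 = 26  −1 ⇒ G_2=25

17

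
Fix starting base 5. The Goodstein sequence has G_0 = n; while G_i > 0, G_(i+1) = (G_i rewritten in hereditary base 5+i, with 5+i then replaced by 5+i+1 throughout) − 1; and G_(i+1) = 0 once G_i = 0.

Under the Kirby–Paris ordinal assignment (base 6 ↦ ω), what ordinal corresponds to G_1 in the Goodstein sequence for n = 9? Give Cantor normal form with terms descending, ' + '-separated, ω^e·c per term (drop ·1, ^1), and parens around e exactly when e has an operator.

ω + 3

base 5: 9 = 5 + 4; at 6: 6 + 4 = 10; next = 9
base 6: 9 = 6 + 3; at 7: 7 + 3 = 10; next = 9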